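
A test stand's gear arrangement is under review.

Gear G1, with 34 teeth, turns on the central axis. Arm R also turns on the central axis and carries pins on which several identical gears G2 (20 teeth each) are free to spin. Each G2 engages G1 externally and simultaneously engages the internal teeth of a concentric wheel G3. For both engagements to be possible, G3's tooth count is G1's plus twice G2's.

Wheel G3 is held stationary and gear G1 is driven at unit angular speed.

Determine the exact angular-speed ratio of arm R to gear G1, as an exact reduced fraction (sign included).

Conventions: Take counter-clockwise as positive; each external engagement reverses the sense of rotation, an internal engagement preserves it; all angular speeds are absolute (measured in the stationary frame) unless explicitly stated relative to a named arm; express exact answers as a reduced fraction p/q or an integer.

17/54

topology: planetary set — G1 34T / G2 20T / G3 74T, arm = carrier (Willis)
ring teeth: 34 + 2·20 = 74
34(ω_sun−ω_arm) = −74(ω_ring−ω_arm),  ω_ring = 0, ω_sun = 1
34(1−ω_arm) = −74(0−ω_arm)  ⇒  108·ω_arm = 34  ⇒  ω_arm = 17/54
ω_out/ω_in = 17/54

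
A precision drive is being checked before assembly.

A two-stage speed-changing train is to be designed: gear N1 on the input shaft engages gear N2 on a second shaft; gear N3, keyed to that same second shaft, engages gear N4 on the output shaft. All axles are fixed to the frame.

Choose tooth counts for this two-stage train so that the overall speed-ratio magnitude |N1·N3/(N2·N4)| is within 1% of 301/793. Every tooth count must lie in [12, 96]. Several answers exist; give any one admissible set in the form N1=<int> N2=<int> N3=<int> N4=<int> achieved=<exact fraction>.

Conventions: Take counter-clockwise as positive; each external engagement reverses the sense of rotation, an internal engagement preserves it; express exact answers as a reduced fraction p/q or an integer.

2-stage fixed-axis compound train for ratio 301/793
target = 301/793 in lowest terms: an exact hit needs N1·N3 = k·301 and N2·N4 = k·793 for one integer k, every count in [12, 96]; additionally prefer no 1:1 stage (N1 ≠ N2, N3 ≠ N4)
k = 1: no 1:1-free in-range split of k·301 and k·793 into factor pairs; take k = 2
k = 2: N1·N3 = 602 = 14·43, N2·N4 = 1586 = 26·61
achieved = 14·43/(26·61) = 301/793; |achieved − target| = 0 ≤ 301/79300 ✓

N1=14 N2=26 N3=43 N4=61 achieved=301/793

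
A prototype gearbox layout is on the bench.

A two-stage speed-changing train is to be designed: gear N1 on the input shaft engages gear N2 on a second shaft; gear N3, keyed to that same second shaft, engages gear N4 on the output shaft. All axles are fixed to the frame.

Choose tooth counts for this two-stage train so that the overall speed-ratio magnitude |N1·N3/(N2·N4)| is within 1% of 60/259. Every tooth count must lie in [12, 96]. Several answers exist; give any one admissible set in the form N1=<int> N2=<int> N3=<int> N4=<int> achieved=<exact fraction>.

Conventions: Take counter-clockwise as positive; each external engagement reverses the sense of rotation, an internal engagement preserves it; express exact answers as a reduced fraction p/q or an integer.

design class (target 60/259): fixed-axis compound train
target = 60/259 in lowest terms: an exact hit needs N1·N3 = k·60 and N2·N4 = k·259 for one integer k, every count in [12, 96]; additionally prefer no 1:1 stage (N1 ≠ N2, N3 ≠ N4)
k = 1…2: no 1:1-free in-range split of k·60 and k·259 into factor pairs; take k = 3
k = 3: N1·N3 = 180 = 12·15, N2·N4 = 777 = 21·37
achieved = 12·15/(21·37) = 60/259; |achieved − target| = 0 ≤ 3/1295 ✓

N1=12 N2=21 N3=15 N4=37 achieved=60/259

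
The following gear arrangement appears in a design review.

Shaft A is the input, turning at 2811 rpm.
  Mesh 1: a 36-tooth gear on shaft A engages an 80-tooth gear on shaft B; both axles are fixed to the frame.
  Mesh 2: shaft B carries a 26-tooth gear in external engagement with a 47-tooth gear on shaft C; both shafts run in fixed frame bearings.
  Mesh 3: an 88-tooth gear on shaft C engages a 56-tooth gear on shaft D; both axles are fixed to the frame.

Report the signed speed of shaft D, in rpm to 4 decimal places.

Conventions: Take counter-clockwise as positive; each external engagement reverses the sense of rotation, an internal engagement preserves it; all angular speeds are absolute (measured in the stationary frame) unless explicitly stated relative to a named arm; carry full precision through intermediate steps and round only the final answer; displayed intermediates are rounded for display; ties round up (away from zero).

-1099.6222 rpm

recognized (4 fixed axles, 3 meshes): fixed-axis compound train
mesh 1 [36T→80T]: ω = 2811.0000×36/80 = 1264.9500 rpm, sense flips to −
mesh 2 [26T→47T]: ω = 1264.9500×26/47 = 699.7596 rpm, sense flips to +
mesh 3 [88T→56T]: ω = 699.7596×88/56 = 1099.6222 rpm, sense flips to −
signed output speed = -1099.6222 rpm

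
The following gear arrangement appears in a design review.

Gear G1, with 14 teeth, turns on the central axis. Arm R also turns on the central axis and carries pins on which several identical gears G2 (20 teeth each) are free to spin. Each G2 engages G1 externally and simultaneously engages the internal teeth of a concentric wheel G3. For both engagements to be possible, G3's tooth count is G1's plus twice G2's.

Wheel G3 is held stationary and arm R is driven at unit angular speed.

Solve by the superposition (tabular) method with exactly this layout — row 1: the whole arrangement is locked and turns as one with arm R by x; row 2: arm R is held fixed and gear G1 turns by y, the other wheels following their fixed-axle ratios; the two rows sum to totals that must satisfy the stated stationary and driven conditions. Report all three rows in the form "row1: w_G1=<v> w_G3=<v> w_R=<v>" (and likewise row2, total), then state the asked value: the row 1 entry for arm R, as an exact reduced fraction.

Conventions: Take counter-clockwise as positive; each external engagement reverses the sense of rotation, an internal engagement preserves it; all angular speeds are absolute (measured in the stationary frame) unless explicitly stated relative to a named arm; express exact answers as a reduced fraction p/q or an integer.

class = planetary set [G3 = 14+2·20 = 54; Willis about the carrier]
row 1: whole set turns with the arm by x
superposition row 2 [arm held]: sun y, ring −(14/54)·y, arm 0
boundary: total ω_ring = x − (14/54)·y = 0 and total ω_arm = x = 1  ⇒  y = 27/7, x = 1
row 2 ring = −(14/54)·27/7 = -1
totals (row 1 + row 2): sun 1 + 27/7 = 34/7, ring 1 + (-1) = 0, arm 1 + 0 = 1
asked cell (row1, arm) = 1

row1: w_G1=1 w_G3=1 w_R=1
row2: w_G1=27/7 w_G3=-1 w_R=0
total: w_G1=34/7 w_G3=0 w_R=1
asked value: 1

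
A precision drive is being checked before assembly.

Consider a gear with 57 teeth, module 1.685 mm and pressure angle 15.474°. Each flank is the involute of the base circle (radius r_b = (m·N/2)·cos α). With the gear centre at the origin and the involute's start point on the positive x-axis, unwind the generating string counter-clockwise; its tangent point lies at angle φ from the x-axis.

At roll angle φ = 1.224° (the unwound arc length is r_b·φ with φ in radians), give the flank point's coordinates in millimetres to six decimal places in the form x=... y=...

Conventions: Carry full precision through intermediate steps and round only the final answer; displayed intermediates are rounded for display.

recognized (one wheel, involute flank): single-mesh tooth geometry, m = 1.685, N = 57
pitch radius r_p = m·N/2 = 1.685·57/2 = 48.022500
base radius r_b = r_p·cos α = 48.022500·cos 15.474° = 46.281762
roll angle φ = 1.224° = 0.02136283 rad
x = r_b·(cos φ + φ·sin φ) = 46.292322
y = r_b·(sin φ − φ·cos φ) = 0.000150

x=46.292322 y=0.000150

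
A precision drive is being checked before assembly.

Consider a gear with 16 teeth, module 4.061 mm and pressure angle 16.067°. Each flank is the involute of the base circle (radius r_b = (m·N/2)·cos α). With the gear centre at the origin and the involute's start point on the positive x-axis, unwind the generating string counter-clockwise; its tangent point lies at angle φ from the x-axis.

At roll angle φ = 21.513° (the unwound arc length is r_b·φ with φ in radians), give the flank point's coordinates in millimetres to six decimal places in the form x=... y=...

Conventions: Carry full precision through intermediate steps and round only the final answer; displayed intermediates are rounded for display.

x=33.342643 y=0.543122

topology: single-mesh involute geometry — m = 4.061, N = 16
pitch radius r_p = m·N/2 = 4.061·16/2 = 32.488000
base radius r_b = r_p·cos α = 32.488000·cos 16.067° = 31.218977
roll angle φ = 21.513° = 0.37547268 rad
x = r_b·(cos φ + φ·sin φ) = 33.342643
y = r_b·(sin φ − φ·cos φ) = 0.543122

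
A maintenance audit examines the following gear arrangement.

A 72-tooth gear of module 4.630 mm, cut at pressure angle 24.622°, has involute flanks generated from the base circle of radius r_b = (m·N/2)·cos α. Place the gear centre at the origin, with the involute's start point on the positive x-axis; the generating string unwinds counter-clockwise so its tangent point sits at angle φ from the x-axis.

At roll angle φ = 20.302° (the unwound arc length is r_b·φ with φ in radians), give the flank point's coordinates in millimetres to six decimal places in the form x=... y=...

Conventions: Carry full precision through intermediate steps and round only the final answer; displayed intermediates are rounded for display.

x=160.740633 y=2.218955

recognized (one wheel, involute flank): single-mesh tooth geometry, m = 4.630, N = 72
pitch radius r_p = m·N/2 = 4.630·72/2 = 166.680000
base radius r_b = r_p·cos α = 166.680000·cos 24.622° = 151.524821
roll angle φ = 20.302° = 0.35433674 rad
x = r_b·(cos φ + φ·sin φ) = 160.740633
y = r_b·(sin φ − φ·cos φ) = 2.218955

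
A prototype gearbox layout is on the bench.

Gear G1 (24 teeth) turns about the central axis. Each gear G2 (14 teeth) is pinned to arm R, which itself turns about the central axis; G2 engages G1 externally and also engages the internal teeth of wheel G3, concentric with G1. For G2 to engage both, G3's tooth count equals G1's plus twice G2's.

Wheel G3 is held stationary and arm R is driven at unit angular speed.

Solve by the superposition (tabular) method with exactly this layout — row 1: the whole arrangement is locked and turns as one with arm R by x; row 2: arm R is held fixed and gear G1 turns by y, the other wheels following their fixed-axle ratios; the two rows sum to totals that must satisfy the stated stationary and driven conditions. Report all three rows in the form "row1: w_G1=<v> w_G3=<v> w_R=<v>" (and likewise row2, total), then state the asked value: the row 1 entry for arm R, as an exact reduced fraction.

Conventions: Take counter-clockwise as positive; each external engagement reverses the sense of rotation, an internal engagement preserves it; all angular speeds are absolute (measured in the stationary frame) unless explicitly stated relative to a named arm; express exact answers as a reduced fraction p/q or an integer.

class = planetary set [G3 = 24+2·14 = 52; Willis about the carrier]
row 1: whole set turns with the arm by x
row 2 (arm held, sun turns y): ω_ring = −(24/52)·y, ω_arm = 0
boundary: total ω_ring = x − (24/52)·y = 0 and total ω_arm = x = 1  ⇒  y = 13/6, x = 1
row 2 ring = −(24/52)·13/6 = -1
totals (row 1 + row 2): sun 1 + 13/6 = 19/6, ring 1 + (-1) = 0, arm 1 + 0 = 1
asked cell (row1, arm) = 1

row1: w_G1=1 w_G3=1 w_R=1
row2: w_G1=13/6 w_G3=-1 w_R=0
total: w_G1=19/6 w_G3=0 w_R=1
asked value: 1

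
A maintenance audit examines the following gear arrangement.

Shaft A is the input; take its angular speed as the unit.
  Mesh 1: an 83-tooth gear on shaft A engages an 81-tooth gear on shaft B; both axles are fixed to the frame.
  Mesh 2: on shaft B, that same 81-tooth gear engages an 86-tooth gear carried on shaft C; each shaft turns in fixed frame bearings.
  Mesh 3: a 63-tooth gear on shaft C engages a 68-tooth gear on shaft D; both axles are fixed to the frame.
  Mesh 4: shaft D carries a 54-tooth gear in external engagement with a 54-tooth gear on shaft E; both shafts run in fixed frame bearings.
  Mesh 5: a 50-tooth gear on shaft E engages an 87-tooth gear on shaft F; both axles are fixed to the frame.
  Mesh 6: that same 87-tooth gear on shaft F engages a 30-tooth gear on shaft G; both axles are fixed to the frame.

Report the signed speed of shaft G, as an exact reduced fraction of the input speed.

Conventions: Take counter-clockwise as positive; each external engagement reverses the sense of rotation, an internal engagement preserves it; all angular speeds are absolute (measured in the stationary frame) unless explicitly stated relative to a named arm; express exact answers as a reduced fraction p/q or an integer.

6-mesh fixed-axis compound train (all bearings frame-fixed)
mesh 1 [83T→81T]: |ω|/ω_in = 1×83/81 = 83/81, sense flips to −
mesh 2 [81T→86T]: |ω|/ω_in = (83/81)×81/86 = 83/86, sense flips to +
mesh 3 [63T→68T]: |ω|/ω_in = (83/86)×63/68 = 5229/5848, sense flips to −
mesh 4 [54T→54T]: |ω|/ω_in = (5229/5848)×54/54 = 5229/5848, sense flips to +
mesh 5 [50T→87T]: |ω|/ω_in = (5229/5848)×50/87 = 43575/84796, sense flips to −
mesh 6 [87T→30T]: |ω|/ω_in = (43575/84796)×87/30 = 8715/5848, sense flips to +
signed output speed (× input speed) = 8715/5848

8715/5848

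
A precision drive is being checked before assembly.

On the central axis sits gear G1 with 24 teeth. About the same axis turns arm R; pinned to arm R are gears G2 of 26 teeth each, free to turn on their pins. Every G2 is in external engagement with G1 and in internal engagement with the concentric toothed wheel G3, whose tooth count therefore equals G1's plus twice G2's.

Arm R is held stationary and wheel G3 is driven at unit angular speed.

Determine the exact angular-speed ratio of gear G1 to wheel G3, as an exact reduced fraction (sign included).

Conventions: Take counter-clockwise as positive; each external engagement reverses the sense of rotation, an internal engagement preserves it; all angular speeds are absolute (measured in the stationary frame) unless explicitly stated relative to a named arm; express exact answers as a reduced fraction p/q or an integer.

-19/6

topology: planetary set — G1 24T / G2 26T / G3 76T, arm = carrier (Willis)
ring teeth: 24 + 2·26 = 76
24(ω_sun−ω_arm) = −76(ω_ring−ω_arm),  ω_arm = 0, ω_ring = 1
ω_sun = 0 − (76/24)(1−0) = -19/6
ω_out/ω_in = -19/6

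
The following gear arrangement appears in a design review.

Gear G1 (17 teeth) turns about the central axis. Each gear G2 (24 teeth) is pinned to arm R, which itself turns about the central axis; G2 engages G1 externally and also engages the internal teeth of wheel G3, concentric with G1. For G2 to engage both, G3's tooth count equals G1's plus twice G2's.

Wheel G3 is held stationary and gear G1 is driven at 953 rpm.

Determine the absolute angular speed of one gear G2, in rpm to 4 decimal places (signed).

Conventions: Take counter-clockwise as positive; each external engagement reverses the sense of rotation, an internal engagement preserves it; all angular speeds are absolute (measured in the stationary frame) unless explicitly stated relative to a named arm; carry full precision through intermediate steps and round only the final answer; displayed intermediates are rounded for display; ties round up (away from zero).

recognized (axles ride arm R): planetary set, 17/24/65 teeth
normalise by the input: solve with ω_sun = 1, then scale by 953 rpm
ring teeth: 17 + 2·24 = 65
17(ω_sun−ω_arm) = −65(ω_ring−ω_arm),  ω_ring = 0, ω_sun = 1
17(1−ω_arm) = −65(0−ω_arm)  ⇒  82·ω_arm = 17  ⇒  ω_arm = 17/82
sun–planet mesh: 17·(1−17/82) = −24·(ω_p−ω_arm)  ⇒  ω_p−ω_arm = -1105/1968
ω_p = 17/82 − 1105/1968 = -17/48
scale: ω_p = -17/48 × 953 rpm = -337.5208 rpm

-337.5208 rpm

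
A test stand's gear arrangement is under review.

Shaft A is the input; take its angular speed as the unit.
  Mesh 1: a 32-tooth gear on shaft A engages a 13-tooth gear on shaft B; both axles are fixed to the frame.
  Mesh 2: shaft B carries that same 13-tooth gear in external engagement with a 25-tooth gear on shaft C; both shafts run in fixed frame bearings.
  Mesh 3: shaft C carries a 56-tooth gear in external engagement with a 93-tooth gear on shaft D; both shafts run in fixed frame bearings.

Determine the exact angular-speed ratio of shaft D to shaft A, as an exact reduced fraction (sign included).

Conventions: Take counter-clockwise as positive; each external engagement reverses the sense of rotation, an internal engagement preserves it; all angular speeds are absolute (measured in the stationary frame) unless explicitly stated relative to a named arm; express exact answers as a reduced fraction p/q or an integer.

class = fixed-axis compound train [3 meshes; 3 ratios multiply, 3 sense flips]
mesh 1 [32T→13T]: running ratio 32/13, sense −
mesh 2 [13T→25T]: running ratio 32/25, sense +
mesh 3 [56T→93T]: running ratio 1792/2325, sense −
ω_out/ω_in = -1792/2325

-1792/2325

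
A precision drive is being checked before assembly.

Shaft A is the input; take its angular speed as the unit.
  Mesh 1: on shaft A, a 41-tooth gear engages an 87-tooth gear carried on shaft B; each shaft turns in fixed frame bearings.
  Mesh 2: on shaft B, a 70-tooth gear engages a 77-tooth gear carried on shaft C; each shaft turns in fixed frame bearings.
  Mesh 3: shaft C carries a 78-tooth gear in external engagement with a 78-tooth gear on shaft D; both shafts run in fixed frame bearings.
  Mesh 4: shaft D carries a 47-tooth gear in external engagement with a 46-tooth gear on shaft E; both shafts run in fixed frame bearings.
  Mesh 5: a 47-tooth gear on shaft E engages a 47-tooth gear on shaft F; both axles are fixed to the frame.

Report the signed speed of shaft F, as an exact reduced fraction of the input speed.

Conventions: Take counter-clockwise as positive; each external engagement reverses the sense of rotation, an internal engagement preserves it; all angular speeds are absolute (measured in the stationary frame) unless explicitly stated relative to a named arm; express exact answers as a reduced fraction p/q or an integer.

-9635/22011

5-mesh fixed-axis compound train (all bearings frame-fixed)
mesh 1 [41T→87T]: |ω|/ω_in = 1×41/87 = 41/87, sense flips to −
mesh 2 [70T→77T]: |ω|/ω_in = (41/87)×70/77 = 410/957, sense flips to +
mesh 3 [78T→78T]: |ω|/ω_in = (410/957)×78/78 = 410/957, sense flips to −
mesh 4 [47T→46T]: |ω|/ω_in = (410/957)×47/46 = 9635/22011, sense flips to +
mesh 5 [47T→47T]: |ω|/ω_in = (9635/22011)×47/47 = 9635/22011, sense flips to −
signed output speed (× input speed) = -9635/22011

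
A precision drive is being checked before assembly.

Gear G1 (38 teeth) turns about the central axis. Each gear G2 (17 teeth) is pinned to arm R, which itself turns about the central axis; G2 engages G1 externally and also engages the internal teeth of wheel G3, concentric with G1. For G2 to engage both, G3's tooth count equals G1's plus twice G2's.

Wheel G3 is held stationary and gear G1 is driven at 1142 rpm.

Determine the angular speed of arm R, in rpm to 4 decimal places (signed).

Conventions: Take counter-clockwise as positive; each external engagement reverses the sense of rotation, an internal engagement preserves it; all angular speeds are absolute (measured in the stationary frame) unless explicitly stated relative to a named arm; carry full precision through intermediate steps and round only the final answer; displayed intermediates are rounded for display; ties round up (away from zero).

+394.5091 rpm

recognized (axles ride arm R): planetary set, 38/17/72 teeth
normalise by the input: solve with ω_sun = 1, then scale by 1142 rpm
ring teeth: 38 + 2·17 = 72
38(ω_sun−ω_arm) = −72(ω_ring−ω_arm),  ω_ring = 0, ω_sun = 1
38(1−ω_arm) = −72(0−ω_arm)  ⇒  110·ω_arm = 38  ⇒  ω_arm = 19/55
scale: ω_arm = 19/55 × 1142 rpm = +394.5091 rpm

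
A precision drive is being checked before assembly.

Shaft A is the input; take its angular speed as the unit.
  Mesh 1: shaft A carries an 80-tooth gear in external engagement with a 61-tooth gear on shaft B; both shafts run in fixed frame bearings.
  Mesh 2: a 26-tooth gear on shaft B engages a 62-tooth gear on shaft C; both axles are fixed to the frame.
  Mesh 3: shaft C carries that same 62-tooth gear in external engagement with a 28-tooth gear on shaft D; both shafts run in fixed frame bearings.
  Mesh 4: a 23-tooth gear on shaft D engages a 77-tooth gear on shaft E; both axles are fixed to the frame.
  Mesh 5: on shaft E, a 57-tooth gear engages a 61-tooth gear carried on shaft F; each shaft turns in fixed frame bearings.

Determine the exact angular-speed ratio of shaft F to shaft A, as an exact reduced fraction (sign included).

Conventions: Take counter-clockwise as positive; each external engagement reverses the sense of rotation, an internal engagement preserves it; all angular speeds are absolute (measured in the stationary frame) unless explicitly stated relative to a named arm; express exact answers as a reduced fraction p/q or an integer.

-681720/2005619

class = fixed-axis compound train [5 meshes; 5 ratios multiply, 5 sense flips]
mesh 1 [80T→61T]: running ratio 80/61, sense −
mesh 2 [26T→62T]: running ratio 1040/1891, sense +
mesh 3 [62T→28T]: running ratio 520/427, sense −
mesh 4 [23T→77T]: running ratio 11960/32879, sense +
mesh 5 [57T→61T]: running ratio 681720/2005619, sense −
ω_out/ω_in = -681720/2005619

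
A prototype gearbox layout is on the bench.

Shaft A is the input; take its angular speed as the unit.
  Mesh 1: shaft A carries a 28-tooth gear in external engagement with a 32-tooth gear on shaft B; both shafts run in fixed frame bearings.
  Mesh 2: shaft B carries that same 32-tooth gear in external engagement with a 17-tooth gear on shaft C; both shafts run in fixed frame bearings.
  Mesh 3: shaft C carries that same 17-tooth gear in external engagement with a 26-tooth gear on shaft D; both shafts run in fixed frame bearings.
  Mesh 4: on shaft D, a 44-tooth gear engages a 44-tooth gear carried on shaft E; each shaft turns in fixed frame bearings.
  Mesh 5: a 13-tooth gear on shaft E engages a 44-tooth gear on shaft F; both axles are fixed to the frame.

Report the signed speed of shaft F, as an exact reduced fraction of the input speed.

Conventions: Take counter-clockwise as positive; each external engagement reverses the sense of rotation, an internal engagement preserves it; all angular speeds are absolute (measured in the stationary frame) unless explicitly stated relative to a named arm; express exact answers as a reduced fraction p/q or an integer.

-7/22

5-mesh fixed-axis compound train (all bearings frame-fixed)
mesh 1 [28T→32T]: |ω|/ω_in = 1×28/32 = 7/8, sense flips to −
mesh 2 [32T→17T]: |ω|/ω_in = (7/8)×32/17 = 28/17, sense flips to +
mesh 3 [17T→26T]: |ω|/ω_in = (28/17)×17/26 = 14/13, sense flips to −
mesh 4 [44T→44T]: |ω|/ω_in = (14/13)×44/44 = 14/13, sense flips to +
mesh 5 [13T→44T]: |ω|/ω_in = (14/13)×13/44 = 7/22, sense flips to −
signed output speed (× input speed) = -7/22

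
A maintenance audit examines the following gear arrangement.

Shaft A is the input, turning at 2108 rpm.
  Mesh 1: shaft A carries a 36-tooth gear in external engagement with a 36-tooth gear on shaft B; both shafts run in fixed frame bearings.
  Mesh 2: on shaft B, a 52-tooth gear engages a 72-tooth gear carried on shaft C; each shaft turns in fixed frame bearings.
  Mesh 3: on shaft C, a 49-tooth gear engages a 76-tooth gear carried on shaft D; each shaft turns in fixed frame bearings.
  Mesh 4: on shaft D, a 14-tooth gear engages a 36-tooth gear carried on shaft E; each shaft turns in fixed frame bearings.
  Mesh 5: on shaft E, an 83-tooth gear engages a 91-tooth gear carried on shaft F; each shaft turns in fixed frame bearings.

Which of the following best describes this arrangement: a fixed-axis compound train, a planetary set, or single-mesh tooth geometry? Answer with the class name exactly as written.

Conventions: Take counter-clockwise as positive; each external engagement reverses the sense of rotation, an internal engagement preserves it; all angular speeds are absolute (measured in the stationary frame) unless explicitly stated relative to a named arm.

topology: fixed-axis compound train — 5 meshes, A→F
classification: fixed-axis compound train

fixed-axis compound train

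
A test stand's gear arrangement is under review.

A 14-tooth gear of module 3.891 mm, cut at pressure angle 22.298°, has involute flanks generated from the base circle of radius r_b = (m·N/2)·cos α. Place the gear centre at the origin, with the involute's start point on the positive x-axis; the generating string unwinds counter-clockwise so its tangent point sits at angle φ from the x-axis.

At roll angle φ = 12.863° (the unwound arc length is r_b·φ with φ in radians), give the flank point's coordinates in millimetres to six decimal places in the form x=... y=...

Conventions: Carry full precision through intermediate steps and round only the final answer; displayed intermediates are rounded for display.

recognized (one wheel, involute flank): single-mesh tooth geometry, m = 3.891, N = 14
pitch radius r_p = m·N/2 = 3.891·14/2 = 27.237000
base radius r_b = r_p·cos α = 27.237000·cos 22.298° = 25.200298
roll angle φ = 12.863° = 0.22450170 rad
x = r_b·(cos φ + φ·sin φ) = 25.827379
y = r_b·(sin φ − φ·cos φ) = 0.094570

x=25.827379 y=0.094570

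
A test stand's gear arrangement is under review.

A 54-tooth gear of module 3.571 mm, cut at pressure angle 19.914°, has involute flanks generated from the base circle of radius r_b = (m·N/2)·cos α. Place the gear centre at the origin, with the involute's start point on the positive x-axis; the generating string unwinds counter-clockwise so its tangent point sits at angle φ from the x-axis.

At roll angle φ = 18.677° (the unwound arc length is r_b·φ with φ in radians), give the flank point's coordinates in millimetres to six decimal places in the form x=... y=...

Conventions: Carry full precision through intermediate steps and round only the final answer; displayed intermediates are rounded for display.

x=95.340864 y=1.035587

class = single-mesh tooth geometry [base-circle involute, m = 3.571, 54T]
pitch radius r_p = m·N/2 = 3.571·54/2 = 96.417000
base radius r_b = r_p·cos α = 96.417000·cos 19.914° = 90.651739
roll angle φ = 18.677° = 0.32597514 rad
x = r_b·(cos φ + φ·sin φ) = 95.340864
y = r_b·(sin φ − φ·cos φ) = 1.035587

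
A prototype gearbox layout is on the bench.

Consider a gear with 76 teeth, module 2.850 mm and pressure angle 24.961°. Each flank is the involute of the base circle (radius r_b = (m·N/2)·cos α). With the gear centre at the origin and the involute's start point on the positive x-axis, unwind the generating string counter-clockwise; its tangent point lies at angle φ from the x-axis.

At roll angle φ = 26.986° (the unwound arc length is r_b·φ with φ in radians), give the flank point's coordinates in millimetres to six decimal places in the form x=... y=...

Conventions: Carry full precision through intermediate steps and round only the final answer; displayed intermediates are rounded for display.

x=108.478093 y=3.344286

class = single-mesh tooth geometry [base-circle involute, m = 2.850, 76T]
pitch radius r_p = m·N/2 = 2.850·76/2 = 108.300000
base radius r_b = r_p·cos α = 108.300000·cos 24.961° = 98.184265
roll angle φ = 26.986° = 0.47099455 rad
x = r_b·(cos φ + φ·sin φ) = 108.478093
y = r_b·(sin φ − φ·cos φ) = 3.344286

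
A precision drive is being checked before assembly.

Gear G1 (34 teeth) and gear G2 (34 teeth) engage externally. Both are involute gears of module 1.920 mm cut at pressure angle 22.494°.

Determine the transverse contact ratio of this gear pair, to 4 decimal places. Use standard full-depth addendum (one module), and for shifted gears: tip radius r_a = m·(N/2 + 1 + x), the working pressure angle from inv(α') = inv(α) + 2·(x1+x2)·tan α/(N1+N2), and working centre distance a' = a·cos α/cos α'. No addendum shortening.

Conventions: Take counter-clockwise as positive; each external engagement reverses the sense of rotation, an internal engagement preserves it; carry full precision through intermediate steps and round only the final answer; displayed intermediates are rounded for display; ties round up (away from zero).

1.5766

class = single-mesh tooth geometry [involute pair 34T × 34T, m = 1.920]
base radii: r_b1 = 30.156736, r_b2 = 30.156736
tip radii: r_a1 = 34.560000, r_a2 = 34.560000
no profile shift: α' = α, a' = a
action lengths: √(r_a1²−r_b1²) = 16.880903, √(r_a2²−r_b2²) = 16.880903
base pitch p_b = π·m·cos α = 5.572952
CR = (16.880903 + 16.880903 − 65.280000·sin 22.49400°)/5.572952 = 1.576642
contact ratio ≈ 1.5766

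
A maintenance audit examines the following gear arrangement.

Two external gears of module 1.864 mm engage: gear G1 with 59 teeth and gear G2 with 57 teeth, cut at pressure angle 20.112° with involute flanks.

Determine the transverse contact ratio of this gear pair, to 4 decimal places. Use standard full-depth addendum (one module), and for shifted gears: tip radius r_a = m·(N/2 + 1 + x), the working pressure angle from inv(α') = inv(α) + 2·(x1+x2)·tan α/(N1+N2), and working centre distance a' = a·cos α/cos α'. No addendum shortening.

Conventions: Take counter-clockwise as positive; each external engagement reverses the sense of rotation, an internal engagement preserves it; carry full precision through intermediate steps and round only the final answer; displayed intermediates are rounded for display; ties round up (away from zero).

1.7731

single-mesh involute tooth geometry (59T engaging 57T at module 1.864)
base radii: r_b1 = 51.634956, r_b2 = 49.884618
tip radii: r_a1 = 56.852000, r_a2 = 54.988000
no profile shift: α' = α, a' = a
action lengths: √(r_a1²−r_b1²) = 23.790360, √(r_a2²−r_b2²) = 23.134498
base pitch p_b = π·m·cos α = 5.498847
CR = (23.790360 + 23.134498 − 108.112000·sin 20.11200°)/5.498847 = 1.773073
contact ratio ≈ 1.7731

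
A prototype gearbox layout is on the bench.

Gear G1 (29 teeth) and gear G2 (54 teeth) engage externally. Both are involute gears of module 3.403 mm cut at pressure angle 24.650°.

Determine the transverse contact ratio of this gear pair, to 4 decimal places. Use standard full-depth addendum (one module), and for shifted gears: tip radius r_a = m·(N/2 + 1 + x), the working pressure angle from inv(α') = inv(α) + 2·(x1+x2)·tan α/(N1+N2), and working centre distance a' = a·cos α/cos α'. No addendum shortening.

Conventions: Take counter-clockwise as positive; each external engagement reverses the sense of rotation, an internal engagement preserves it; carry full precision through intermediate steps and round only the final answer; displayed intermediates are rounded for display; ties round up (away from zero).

single-mesh involute tooth geometry (29T engaging 54T at module 3.403)
base radii: r_b1 = 44.846950, r_b2 = 83.508113
tip radii: r_a1 = 52.746500, r_a2 = 95.284000
no profile shift: α' = α, a' = a
action lengths: √(r_a1²−r_b1²) = 27.765885, √(r_a2²−r_b2²) = 45.885027
base pitch p_b = π·m·cos α = 9.716610
CR = (27.765885 + 45.885027 − 141.224500·sin 24.65000°)/9.716610 = 1.518002
contact ratio ≈ 1.5180

1.5180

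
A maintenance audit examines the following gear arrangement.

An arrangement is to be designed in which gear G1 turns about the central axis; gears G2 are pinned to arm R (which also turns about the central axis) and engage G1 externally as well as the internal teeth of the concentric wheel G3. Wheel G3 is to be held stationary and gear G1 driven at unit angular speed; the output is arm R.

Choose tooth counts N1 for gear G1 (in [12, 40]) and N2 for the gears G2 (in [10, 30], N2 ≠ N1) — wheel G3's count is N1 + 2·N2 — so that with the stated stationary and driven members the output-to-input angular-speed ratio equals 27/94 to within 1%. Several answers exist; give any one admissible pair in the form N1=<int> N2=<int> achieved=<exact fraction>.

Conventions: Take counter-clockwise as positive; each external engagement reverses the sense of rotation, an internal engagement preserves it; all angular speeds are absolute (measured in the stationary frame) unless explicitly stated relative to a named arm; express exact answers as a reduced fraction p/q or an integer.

class = planetary set [ratio 27/94 wanted; Willis about the carrier]
Willis with ω_ring = 0: ω_arm/ω_sun = N1/(N1+N3); set equal to 27/94  ⇒  N3/N1 = 1/(27/94) − 1 = 67/27
N3 = N1 + 2·N2  ⇒  N2/N1 = (N3/N1 − 1)/2 = (67/27 − 1)/2 = 20/27
smallest multiple with N1 ≥ 12 and N2 ≥ 10: k = 1  ⇒  N1 = 1·27 = 27, N2 = 1·20 = 20 (N1 ≤ 40, N2 ≤ 30, N2 ≠ N1 ✓), N3 = 27 + 2·20 = 67
check: N1/(N1+N3) with N1 = 27, N3 = 67 gives 27/94; |achieved − target| = 0 ≤ 27/9400 ✓

N1=27 N2=20 achieved=27/94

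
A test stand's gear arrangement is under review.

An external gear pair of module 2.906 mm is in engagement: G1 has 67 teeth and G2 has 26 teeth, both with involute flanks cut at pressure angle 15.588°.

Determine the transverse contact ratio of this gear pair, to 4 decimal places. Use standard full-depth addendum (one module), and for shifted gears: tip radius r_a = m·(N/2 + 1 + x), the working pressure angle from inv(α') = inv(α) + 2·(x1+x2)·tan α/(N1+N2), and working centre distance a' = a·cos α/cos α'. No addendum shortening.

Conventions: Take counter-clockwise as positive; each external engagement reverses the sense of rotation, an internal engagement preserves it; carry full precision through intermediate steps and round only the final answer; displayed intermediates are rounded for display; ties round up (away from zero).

recognized (one external pair, fixed centres): single-mesh tooth geometry, m = 2.906, N1 = 67, N2 = 26
base radii: r_b1 = 93.770320, r_b2 = 36.388482
tip radii: r_a1 = 100.257000, r_a2 = 40.684000
no profile shift: α' = α, a' = a
action lengths: √(r_a1²−r_b1²) = 35.476656, √(r_a2²−r_b2²) = 18.195225
base pitch p_b = π·m·cos α = 8.793676
CR = (35.476656 + 18.195225 − 135.129000·sin 15.58800°)/8.793676 = 1.974177
contact ratio ≈ 1.9742

1.9742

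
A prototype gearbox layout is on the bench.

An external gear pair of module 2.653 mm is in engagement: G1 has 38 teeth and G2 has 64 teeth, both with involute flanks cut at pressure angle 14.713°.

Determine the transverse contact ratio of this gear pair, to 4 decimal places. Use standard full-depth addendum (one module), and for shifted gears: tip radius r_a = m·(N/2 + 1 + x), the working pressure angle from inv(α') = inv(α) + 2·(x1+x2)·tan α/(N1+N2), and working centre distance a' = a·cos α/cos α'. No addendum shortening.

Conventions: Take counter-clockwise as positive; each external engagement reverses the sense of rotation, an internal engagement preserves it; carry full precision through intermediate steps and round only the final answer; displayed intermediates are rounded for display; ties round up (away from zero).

2.1020

class = single-mesh tooth geometry [involute pair 38T × 64T, m = 2.653]
base radii: r_b1 = 48.754162, r_b2 = 82.112273
tip radii: r_a1 = 53.060000, r_a2 = 87.549000
no profile shift: α' = α, a' = a
action lengths: √(r_a1²−r_b1²) = 20.937891, √(r_a2²−r_b2²) = 30.371072
base pitch p_b = π·m·cos α = 8.061354
CR = (20.937891 + 30.371072 − 135.303000·sin 14.71300°)/8.061354 = 2.102012
contact ratio ≈ 2.1020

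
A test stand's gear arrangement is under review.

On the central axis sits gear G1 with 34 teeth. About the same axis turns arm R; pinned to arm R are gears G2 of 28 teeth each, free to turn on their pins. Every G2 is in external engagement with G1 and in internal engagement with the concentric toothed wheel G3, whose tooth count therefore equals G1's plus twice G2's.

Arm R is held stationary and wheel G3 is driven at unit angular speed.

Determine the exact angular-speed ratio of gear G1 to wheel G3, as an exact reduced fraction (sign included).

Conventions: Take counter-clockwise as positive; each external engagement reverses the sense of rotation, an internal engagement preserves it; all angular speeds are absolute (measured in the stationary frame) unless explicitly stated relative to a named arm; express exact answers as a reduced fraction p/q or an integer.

planetary set (34T centre, 28T on arm, 90T internal) — Willis relation
ring teeth: 34 + 2·28 = 90
34(ω_sun−ω_arm) = −90(ω_ring−ω_arm),  ω_arm = 0, ω_ring = 1
ω_sun = 0 − (90/34)(1−0) = -45/17
ω_out/ω_in = -45/17

-45/17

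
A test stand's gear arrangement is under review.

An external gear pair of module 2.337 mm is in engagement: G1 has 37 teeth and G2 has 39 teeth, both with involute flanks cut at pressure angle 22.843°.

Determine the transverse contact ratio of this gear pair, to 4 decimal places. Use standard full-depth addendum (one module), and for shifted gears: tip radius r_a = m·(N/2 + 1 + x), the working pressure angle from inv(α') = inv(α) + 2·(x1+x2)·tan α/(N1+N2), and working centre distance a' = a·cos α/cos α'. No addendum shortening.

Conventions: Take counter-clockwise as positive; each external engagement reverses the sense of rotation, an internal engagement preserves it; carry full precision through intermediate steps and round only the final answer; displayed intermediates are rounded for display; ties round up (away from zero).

1.5809

topology: single-mesh involute geometry — m = 2.337, 37T/39T pair
base radii: r_b1 = 39.843707, r_b2 = 41.997421
tip radii: r_a1 = 45.571500, r_a2 = 47.908500
no profile shift: α' = α, a' = a
action lengths: √(r_a1²−r_b1²) = 22.118784, √(r_a2²−r_b2²) = 23.053004
base pitch p_b = π·m·cos α = 6.766092
CR = (22.118784 + 23.053004 − 88.806000·sin 22.84300°)/6.766092 = 1.580920
contact ratio ≈ 1.5809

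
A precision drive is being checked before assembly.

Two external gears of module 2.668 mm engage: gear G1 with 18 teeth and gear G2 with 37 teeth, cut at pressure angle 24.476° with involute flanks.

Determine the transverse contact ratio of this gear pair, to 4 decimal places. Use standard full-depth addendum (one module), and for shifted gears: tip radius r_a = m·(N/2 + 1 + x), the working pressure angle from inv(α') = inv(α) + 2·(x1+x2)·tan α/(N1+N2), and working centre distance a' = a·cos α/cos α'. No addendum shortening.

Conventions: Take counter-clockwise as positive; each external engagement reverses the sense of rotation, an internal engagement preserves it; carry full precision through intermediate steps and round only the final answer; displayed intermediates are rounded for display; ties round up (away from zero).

1.4615

class = single-mesh tooth geometry [involute pair 18T × 37T, m = 2.668]
base radii: r_b1 = 21.854159, r_b2 = 44.922438
tip radii: r_a1 = 26.680000, r_a2 = 52.026000
no profile shift: α' = α, a' = a
action lengths: √(r_a1²−r_b1²) = 15.304187, √(r_a2²−r_b2²) = 26.242698
base pitch p_b = π·m·cos α = 7.628541
CR = (15.304187 + 26.242698 − 73.370000·sin 24.47600°)/7.628541 = 1.461460
contact ratio ≈ 1.4615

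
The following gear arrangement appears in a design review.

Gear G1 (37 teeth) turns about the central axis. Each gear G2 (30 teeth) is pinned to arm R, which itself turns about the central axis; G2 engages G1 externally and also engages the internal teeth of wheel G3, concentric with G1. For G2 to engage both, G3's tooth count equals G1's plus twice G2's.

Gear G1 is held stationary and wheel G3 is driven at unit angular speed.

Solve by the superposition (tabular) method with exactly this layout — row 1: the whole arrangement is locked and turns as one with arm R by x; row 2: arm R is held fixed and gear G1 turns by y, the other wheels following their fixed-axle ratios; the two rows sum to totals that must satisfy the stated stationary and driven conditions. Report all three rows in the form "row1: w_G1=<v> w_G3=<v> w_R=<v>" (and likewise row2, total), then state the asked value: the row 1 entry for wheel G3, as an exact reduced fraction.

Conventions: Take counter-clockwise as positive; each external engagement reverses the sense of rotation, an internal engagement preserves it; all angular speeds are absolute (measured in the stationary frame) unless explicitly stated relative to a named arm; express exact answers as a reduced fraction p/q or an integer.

row1: w_G1=97/134 w_G3=97/134 w_R=97/134
row2: w_G1=-97/134 w_G3=37/134 w_R=0
total: w_G1=0 w_G3=1 w_R=97/134
asked value: 97/134

planetary set (37T centre, 30T on arm, 97T internal) — Willis relation
row 1 — lock + rotate with arm: ω_sun = ω_ring = ω_arm = x
superposition row 2 [arm held]: sun y, ring −(37/97)·y, arm 0
boundary: total ω_sun = x + y = 0 and total ω_ring = x − (37/97)·y = 1  ⇒  y = -97/134, x = 97/134
row 2 ring = −(37/97)·(-97/134) = 37/134
totals (row 1 + row 2): sun 97/134 + (-97/134) = 0, ring 97/134 + 37/134 = 1, arm 97/134 + 0 = 97/134
asked cell (row1, ring) = 97/134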